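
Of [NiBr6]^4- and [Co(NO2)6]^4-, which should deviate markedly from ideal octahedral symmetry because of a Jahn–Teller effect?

[NiBr6]^4-: Summing ligand charges against the −4 overall charge gives an oxidation state of +2 for nickel. Ni sits in group 10, so the d-electron count is 10 − 2 = 8. The d⁸ configuration leaves the e_g set evenly filled (or empty) — no strong Jahn–Teller driving force.
[Co(NO2)6]^4-: Each nitro (N-bound nitrite) is −1; balancing the −4 overall charge requires Co(II). Group 9 minus oxidation state 2 gives a d⁷ configuration. Nitro (N-bound nitrite) is a strong-field ligand (high in the spectrochemical series) for a first-row metal, so the complex is low-spin. The t₂g⁶e_g¹ (low-spin) configuration has an unevenly filled e_g set; the Jahn–Teller theorem predicts a tetragonal distortion (typically axial elongation) to lift the degeneracy.

[Co(NO2)6]^4-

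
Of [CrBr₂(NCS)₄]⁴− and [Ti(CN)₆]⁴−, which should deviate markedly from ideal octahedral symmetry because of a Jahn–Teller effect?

[CrBr₂(NCS)₄]⁴−

[CrBr₂(NCS)₄]⁴−: Each bromide is −1; each isothiocyanate is −1; balancing the −4 overall charge requires Cr(II). Cr sits in group 6, so the d-electron count is 6 − 2 = 4. Bromide and isothiocyanate are weak-field ligands for a first-row metal, so the complex is high-spin. The t₂g³e_g¹ (high-spin) configuration has an unevenly filled e_g set; the Jahn–Teller theorem predicts a tetragonal distortion (typically axial elongation) to lift the degeneracy.
[Ti(CN)₆]⁴−: Ligand charges: each cyanide is −1. With an overall charge of −4 the titanium centre must be in the +2 oxidation state. Group 4 minus oxidation state 2 gives a d² configuration. The d² configuration leaves the e_g set evenly filled (or empty) — no strong Jahn–Teller driving force.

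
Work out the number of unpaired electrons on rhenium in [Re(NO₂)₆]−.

Each nitro (N-bound nitrite) is −1; balancing the −1 overall charge requires Re(V).
Group 7 minus oxidation state 5 gives a d² configuration.
In an octahedral field the d² configuration is t₂g²e_g⁰ (only one arrangement possible), giving 2 unpaired electrons.

2 unpaired electrons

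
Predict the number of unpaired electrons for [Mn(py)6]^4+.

Ligand charges: pyridine is neutral. With an overall charge of +4 the manganese centre must be in the +4 oxidation state.
Mn sits in group 7, so the d-electron count is 7 − 4 = 3.
In an octahedral field the d³ configuration is t₂g³e_g⁰ (only one arrangement possible), giving 3 unpaired electrons.

3 unpaired electrons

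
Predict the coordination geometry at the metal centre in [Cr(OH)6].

Ligand charges: each hydroxide is −1. With an overall charge of 0 the chromium centre must be in the +6 oxidation state.
Cr sits in group 6, so the d-electron count is 6 − 6 = 0.
Coordination number: 6.
Six donors around a single metal centre give an octahedral coordination sphere.

octahedral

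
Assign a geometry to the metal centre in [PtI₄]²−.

square planar

Summing ligand charges against the −2 overall charge gives an oxidation state of +2 for platinum.
Group 10 minus oxidation state 2 gives a d⁸ configuration.
Coordination number: 4.
A 5d d⁸ ion has a large crystal-field splitting; square planar leaves the high-energy d_{x²−y²} orbital empty and maximises CFSE.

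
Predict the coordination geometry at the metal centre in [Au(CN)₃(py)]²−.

Each cyanide is −1; pyridine is neutral; balancing the −2 overall charge requires Au(I).
Gold is a group-11 element; Au(I) is therefore d¹⁰.
Coordination number: 4.
A d¹⁰ ion has no crystal-field stabilisation preference between square planar and tetrahedral, so four ligands adopt the sterically favoured tetrahedral geometry.

tetrahedral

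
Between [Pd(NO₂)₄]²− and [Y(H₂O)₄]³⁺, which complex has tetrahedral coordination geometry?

For [Pd(NO₂)₄]²−: Summing ligand charges against the −2 overall charge gives an oxidation state of +2 for palladium. Pd sits in group 10, so the d-electron count is 10 − 2 = 8. A 4d d⁸ ion has a large crystal-field splitting; square planar leaves the high-energy d_{x²−y²} orbital empty and maximises CFSE. → square planar.
For [Y(H₂O)₄]³⁺: Water is neutral; balancing the +3 overall charge requires Y(III). Yttrium is a group-3 element; Y(III) is therefore d⁰. A d⁰ ion has no crystal-field stabilisation preference between square planar and tetrahedral, so four ligands adopt the sterically favoured tetrahedral geometry. → tetrahedral.

[Y(H₂O)₄]³⁺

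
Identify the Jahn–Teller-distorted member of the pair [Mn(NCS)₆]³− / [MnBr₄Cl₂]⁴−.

[Mn(NCS)₆]³−: Ligand charges: each isothiocyanate is −1. With an overall charge of −3 the manganese centre must be in the +3 oxidation state. Group 7 minus oxidation state 3 gives a d⁴ configuration. Isothiocyanate is a weak-field ligand for a first-row metal, so the complex is high-spin. The t₂g³e_g¹ (high-spin) configuration has an unevenly filled e_g set; the Jahn–Teller theorem predicts a tetragonal distortion (typically axial elongation) to lift the degeneracy.
[MnBr₄Cl₂]⁴−: Ligand charges: each bromide is −1; each chloride is −1. With an overall charge of −4 the manganese centre must be in the +2 oxidation state. Mn sits in group 7, so the d-electron count is 7 − 2 = 5. Bromide and chloride are weak-field ligands for a first-row metal, so the complex is high-spin. The d⁵ configuration leaves the e_g set evenly filled (or empty) — no strong Jahn–Teller driving force.

[Mn(NCS)₆]³−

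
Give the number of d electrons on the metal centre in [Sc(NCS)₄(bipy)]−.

d0

Summing ligand charges against the −1 overall charge gives an oxidation state of +3 for scandium.
Sc sits in group 3, so the d-electron count is 3 − 3 = 0.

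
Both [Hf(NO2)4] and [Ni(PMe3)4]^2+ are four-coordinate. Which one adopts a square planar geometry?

For [Hf(NO2)4]: Summing ligand charges against the 0 overall charge gives an oxidation state of +4 for hafnium. Hf sits in group 4, so the d-electron count is 4 − 4 = 0. A d⁰ ion has no crystal-field stabilisation preference between square planar and tetrahedral, so four ligands adopt the sterically favoured tetrahedral geometry. → tetrahedral.
For [Ni(PMe3)4]^2+: Trimethylphosphine is neutral; balancing the +2 overall charge requires Ni(II). Group 10 minus oxidation state 2 gives a d⁸ configuration. Trimethylphosphine is a strong-field ligand (high in the spectrochemical series). A 3d d⁸ ion with strong-field ligands gains enough CFSE to favour square planar over tetrahedral. → square planar.

[Ni(PMe3)4]^2+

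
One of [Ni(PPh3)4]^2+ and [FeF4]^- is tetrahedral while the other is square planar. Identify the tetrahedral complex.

[FeF4]^-

For [Ni(PPh3)4]^2+: Triphenylphosphine is neutral; balancing the +2 overall charge requires Ni(II). Group 10 minus oxidation state 2 gives a d⁸ configuration. Triphenylphosphine is a strong-field ligand (high in the spectrochemical series). A 3d d⁸ ion with strong-field ligands gains enough CFSE to favour square planar over tetrahedral. → square planar.
For [FeF4]^-: Ligand charges: each fluoride is −1. With an overall charge of −1 the iron centre must be in the +3 oxidation state. Group 8 minus oxidation state 3 gives a d⁵ configuration. A high-spin d⁵ ion has zero CFSE in either geometry, so four ligands adopt the sterically favoured tetrahedral geometry. → tetrahedral.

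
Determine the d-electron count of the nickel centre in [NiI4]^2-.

Each iodide is −1; balancing the −2 overall charge requires Ni(II).
Group 10 minus oxidation state 2 gives a d⁸ configuration.

d8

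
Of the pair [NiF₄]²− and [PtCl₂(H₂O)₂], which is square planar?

For [NiF₄]²−: Each fluoride is −1; balancing the −2 overall charge requires Ni(II). Ni sits in group 10, so the d-electron count is 10 − 2 = 8. Fluoride is a weak-field ligand. With weak-field ligands the CFSE gain from square planar is small, so a 3d d⁸ ion takes the sterically preferred tetrahedral geometry. → tetrahedral.
For [PtCl₂(H₂O)₂]: Summing ligand charges against the 0 overall charge gives an oxidation state of +2 for platinum. Pt sits in group 10, so the d-electron count is 10 − 2 = 8. A 5d d⁸ ion has a large crystal-field splitting; square planar leaves the high-energy d_{x²−y²} orbital empty and maximises CFSE. → square planar.

[PtCl₂(H₂O)₂]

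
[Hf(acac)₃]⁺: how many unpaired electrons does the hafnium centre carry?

Summing ligand charges against the +1 overall charge gives an oxidation state of +4 for hafnium.
Hf sits in group 4, so the d-electron count is 4 − 4 = 0.
Counting donor atoms: 3×acetylacetonate (bidentate) → 6 donors. Coordination number = 6.
In an octahedral field the d⁰ configuration is t₂g⁰e_g⁰, giving 0 unpaired electrons.

0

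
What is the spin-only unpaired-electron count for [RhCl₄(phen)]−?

0 unpaired electrons

Each chloride is −1; 1,10-phenanthroline is neutral; balancing the −1 overall charge requires Rh(III).
Group 9 minus oxidation state 3 gives a d⁶ configuration.
Counting donor atoms: 4×chloride (monodentate) → 4 donors; 1×1,10-phenanthroline (bidentate) → 2 donors. Coordination number = 6.
The spin state decides the count: a 4d ion has a large Δₒ and is invariably low-spin.
An octahedral low-spin d⁶ ion is t₂g⁶e_g⁰, giving 0 unpaired electrons.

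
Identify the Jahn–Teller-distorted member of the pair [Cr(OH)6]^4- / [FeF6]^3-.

[Cr(OH)6]^4-

[Cr(OH)6]^4-: Ligand charges: each hydroxide is −1. With an overall charge of −4 the chromium centre must be in the +2 oxidation state. Group 6 minus oxidation state 2 gives a d⁴ configuration. Hydroxide is a weak-field ligand for a first-row metal, so the complex is high-spin. The t₂g³e_g¹ (high-spin) configuration has an unevenly filled e_g set; the Jahn–Teller theorem predicts a tetragonal distortion (typically axial elongation) to lift the degeneracy.
[FeF6]^3-: Each fluoride is −1; balancing the −3 overall charge requires Fe(III). Fe sits in group 8, so the d-electron count is 8 − 3 = 5. Fluoride is a weak-field ligand for a first-row metal, so the complex is high-spin. The d⁵ configuration leaves the e_g set evenly filled (or empty) — no strong Jahn–Teller driving force.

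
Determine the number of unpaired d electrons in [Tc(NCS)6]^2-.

3 unpaired electrons

Ligand charges: each isothiocyanate is −1. With an overall charge of −2 the technetium centre must be in the +4 oxidation state.
Technetium is a group-7 element; Tc(IV) is therefore d³.
In an octahedral field the d³ configuration is t₂g³e_g⁰ (only one arrangement possible), giving 3 unpaired electrons.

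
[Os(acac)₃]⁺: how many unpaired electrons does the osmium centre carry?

Each acetylacetonate is −1; balancing the +1 overall charge requires Os(IV).
Group 8 minus oxidation state 4 gives a d⁴ configuration.
Counting donor atoms: 3×acetylacetonate (bidentate) → 6 donors. Coordination number = 6.
The spin state decides the count: a 5d ion has a large Δₒ and is invariably low-spin.
An octahedral low-spin d⁴ ion is t₂g⁴e_g⁰, giving 2 unpaired electrons.

2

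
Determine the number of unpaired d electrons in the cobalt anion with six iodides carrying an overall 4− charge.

Ligand charges: each iodide is −1. With an overall charge of −4 the cobalt centre must be in the +2 oxidation state.
Group 9 minus oxidation state 2 gives a d⁷ configuration.
The spin state decides the count: Iodide is a weak-field ligand for a first-row metal, so the complex is high-spin.
An octahedral high-spin d⁷ ion is t₂g⁵e_g², giving 3 unpaired electrons.

3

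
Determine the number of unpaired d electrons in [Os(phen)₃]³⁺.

Summing ligand charges against the +3 overall charge gives an oxidation state of +3 for osmium.
Group 8 minus oxidation state 3 gives a d⁵ configuration.
Counting donor atoms: 3×1,10-phenanthroline (bidentate) → 6 donors. Coordination number = 6.
The spin state decides the count: a 5d ion has a large Δₒ and is invariably low-spin.
An octahedral low-spin d⁵ ion is t₂g⁵e_g⁰, giving 1 unpaired electron.

1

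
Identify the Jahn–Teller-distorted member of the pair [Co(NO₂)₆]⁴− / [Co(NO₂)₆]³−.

[Co(NO₂)₆]⁴−: Each nitro (N-bound nitrite) is −1; balancing the −4 overall charge requires Co(II). Co sits in group 9, so the d-electron count is 9 − 2 = 7. Nitro (N-bound nitrite) is a strong-field ligand (high in the spectrochemical series) for a first-row metal, so the complex is low-spin. The t₂g⁶e_g¹ (low-spin) configuration has an unevenly filled e_g set; the Jahn–Teller theorem predicts a tetragonal distortion (typically axial elongation) to lift the degeneracy.
[Co(NO₂)₆]³−: Summing ligand charges against the −3 overall charge gives an oxidation state of +3 for cobalt. Co sits in group 9, so the d-electron count is 9 − 3 = 6. Co(III) has an exceptionally large octahedral splitting and is low-spin with essentially every ligand except fluoride. The d⁶ configuration leaves the e_g set evenly filled (or empty) — no strong Jahn–Teller driving force.

[Co(NO₂)₆]⁴−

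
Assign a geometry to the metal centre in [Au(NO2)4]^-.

square planar

Each nitro (N-bound nitrite) is −1; balancing the −1 overall charge requires Au(III).
Gold is a group-11 element; Au(III) is therefore d⁸.
With 4 monodentate ligands the coordination number is 4.
A 5d d⁸ ion has a large crystal-field splitting; square planar leaves the high-energy d_{x²−y²} orbital empty and maximises CFSE.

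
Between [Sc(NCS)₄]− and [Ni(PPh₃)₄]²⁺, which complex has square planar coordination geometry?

For [Sc(NCS)₄]−: Ligand charges: each isothiocyanate is −1. With an overall charge of −1 the scandium centre must be in the +3 oxidation state. Group 3 minus oxidation state 3 gives a d⁰ configuration. A d⁰ ion has no crystal-field stabilisation preference between square planar and tetrahedral, so four ligands adopt the sterically favoured tetrahedral geometry. → tetrahedral.
For [Ni(PPh₃)₄]²⁺: Triphenylphosphine is neutral; balancing the +2 overall charge requires Ni(II). Group 10 minus oxidation state 2 gives a d⁸ configuration. Triphenylphosphine is a strong-field ligand (high in the spectrochemical series). A 3d d⁸ ion with strong-field ligands gains enough CFSE to favour square planar over tetrahedral. → square planar.

[Ni(PPh₃)₄]²⁺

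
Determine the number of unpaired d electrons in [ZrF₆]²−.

Ligand charges: each fluoride is −1. With an overall charge of −2 the zirconium centre must be in the +4 oxidation state.
Group 4 minus oxidation state 4 gives a d⁰ configuration.
In an octahedral field the d⁰ configuration is t₂g⁰e_g⁰, giving 0 unpaired electrons.

0 unpaired electrons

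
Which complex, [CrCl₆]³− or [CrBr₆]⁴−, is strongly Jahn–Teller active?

[CrBr₆]⁴−

[CrCl₆]³−: Ligand charges: each chloride is −1. With an overall charge of −3 the chromium centre must be in the +3 oxidation state. Cr sits in group 6, so the d-electron count is 6 − 3 = 3. The d³ configuration leaves the e_g set evenly filled (or empty) — no strong Jahn–Teller driving force.
[CrBr₆]⁴−: Each bromide is −1; balancing the −4 overall charge requires Cr(II). Cr sits in group 6, so the d-electron count is 6 − 2 = 4. Bromide is a weak-field ligand for a first-row metal, so the complex is high-spin. The t₂g³e_g¹ (high-spin) configuration has an unevenly filled e_g set; the Jahn–Teller theorem predicts a tetragonal distortion (typically axial elongation) to lift the degeneracy.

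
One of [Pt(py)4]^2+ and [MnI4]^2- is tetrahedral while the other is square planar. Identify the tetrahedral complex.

[MnI4]^2-

For [Pt(py)4]^2+: Pyridine is neutral; balancing the +2 overall charge requires Pt(II). Pt sits in group 10, so the d-electron count is 10 − 2 = 8. A 5d d⁸ ion has a large crystal-field splitting; square planar leaves the high-energy d_{x²−y²} orbital empty and maximises CFSE. → square planar.
For [MnI4]^2-: Summing ligand charges against the −2 overall charge gives an oxidation state of +2 for manganese. Mn sits in group 7, so the d-electron count is 7 − 2 = 5. A high-spin d⁵ ion has zero CFSE in either geometry, so four ligands adopt the sterically favoured tetrahedral geometry. → tetrahedral.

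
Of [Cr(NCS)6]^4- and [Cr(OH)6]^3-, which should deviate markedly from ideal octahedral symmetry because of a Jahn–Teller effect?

[Cr(NCS)6]^4-: Summing ligand charges against the −4 overall charge gives an oxidation state of +2 for chromium. Cr sits in group 6, so the d-electron count is 6 − 2 = 4. Isothiocyanate is a weak-field ligand for a first-row metal, so the complex is high-spin. The t₂g³e_g¹ (high-spin) configuration has an unevenly filled e_g set; the Jahn–Teller theorem predicts a tetragonal distortion (typically axial elongation) to lift the degeneracy.
[Cr(OH)6]^3-: Summing ligand charges against the −3 overall charge gives an oxidation state of +3 for chromium. Chromium is a group-6 element; Cr(III) is therefore d³. The d³ configuration leaves the e_g set evenly filled (or empty) — no strong Jahn–Teller driving force.

[Cr(NCS)6]^4-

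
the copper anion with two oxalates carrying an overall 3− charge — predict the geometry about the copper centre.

tetrahedral

Ligand charges: each oxalate is −2. With an overall charge of −3 the copper centre must be in the +1 oxidation state.
Copper is a group-11 element; Cu(I) is therefore d¹⁰.
Counting donor atoms: 2×oxalate (bidentate) → 4 donors. Coordination number = 4.
A d¹⁰ ion has no crystal-field stabilisation preference between square planar and tetrahedral, so four ligands adopt the sterically favoured tetrahedral geometry.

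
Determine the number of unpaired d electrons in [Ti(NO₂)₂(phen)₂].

2

Summing ligand charges against the 0 overall charge gives an oxidation state of +2 for titanium.
Titanium is a group-4 element; Ti(II) is therefore d².
Counting donor atoms: 2×nitro (N-bound nitrite) (monodentate) → 2 donors; 2×1,10-phenanthroline (bidentate) → 4 donors. Coordination number = 6.
In an octahedral field the d² configuration is t₂g²e_g⁰ (only one arrangement possible), giving 2 unpaired electrons.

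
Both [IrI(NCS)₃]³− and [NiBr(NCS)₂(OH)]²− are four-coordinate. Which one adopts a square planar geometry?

For [IrI(NCS)₃]³−: Each iodide is −1; each isothiocyanate is −1; balancing the −3 overall charge requires Ir(I). Ir sits in group 9, so the d-electron count is 9 − 1 = 8. A 5d d⁸ ion has a large crystal-field splitting; square planar leaves the high-energy d_{x²−y²} orbital empty and maximises CFSE. → square planar.
For [NiBr(NCS)₂(OH)]²−: Summing ligand charges against the −2 overall charge gives an oxidation state of +2 for nickel. Group 10 minus oxidation state 2 gives a d⁸ configuration. Bromide, hydroxide, and isothiocyanate are weak-field ligands. With weak-field ligands the CFSE gain from square planar is small, so a 3d d⁸ ion takes the sterically preferred tetrahedral geometry. → tetrahedral.

[IrI(NCS)₃]³−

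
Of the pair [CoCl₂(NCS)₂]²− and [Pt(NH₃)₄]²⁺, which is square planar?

[Pt(NH₃)₄]²⁺

For [CoCl₂(NCS)₂]²−: Ligand charges: each chloride is −1; each isothiocyanate is −1. With an overall charge of −2 the cobalt centre must be in the +2 oxidation state. Group 9 minus oxidation state 2 gives a d⁷ configuration. For a high-spin 3d d⁷ ion with weak-field ligands the small Δₜ gives little square-planar CFSE advantage, so four ligands adopt the sterically favoured tetrahedral geometry. → tetrahedral.
For [Pt(NH₃)₄]²⁺: Ligand charges: ammonia is neutral. With an overall charge of +2 the platinum centre must be in the +2 oxidation state. Platinum is a group-10 element; Pt(II) is therefore d⁸. A 5d d⁸ ion has a large crystal-field splitting; square planar leaves the high-energy d_{x²−y²} orbital empty and maximises CFSE. → square planar.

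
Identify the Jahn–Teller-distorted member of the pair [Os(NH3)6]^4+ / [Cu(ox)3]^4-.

[Cu(ox)3]^4-

[Os(NH3)6]^4+: Summing ligand charges against the +4 overall charge gives an oxidation state of +4 for osmium. Os sits in group 8, so the d-electron count is 8 − 4 = 4. A 5d ion has a large Δₒ and is invariably low-spin. The d⁴ configuration leaves the e_g set evenly filled (or empty) — no strong Jahn–Teller driving force.
[Cu(ox)3]^4-: Ligand charges: each oxalate is −2. With an overall charge of −4 the copper centre must be in the +2 oxidation state. Copper is a group-11 element; Cu(II) is therefore d⁹. The t₂g⁶e_g³ configuration has an unevenly filled e_g set; the Jahn–Teller theorem predicts a tetragonal distortion (typically axial elongation) to lift the degeneracy.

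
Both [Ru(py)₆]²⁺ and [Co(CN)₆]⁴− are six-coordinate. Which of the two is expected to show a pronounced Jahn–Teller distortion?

[Co(CN)₆]⁴−

[Ru(py)₆]²⁺: Ligand charges: pyridine is neutral. With an overall charge of +2 the ruthenium centre must be in the +2 oxidation state. Group 8 minus oxidation state 2 gives a d⁶ configuration. A 4d ion has a large Δₒ and is invariably low-spin. The d⁶ configuration leaves the e_g set evenly filled (or empty) — no strong Jahn–Teller driving force.
[Co(CN)₆]⁴−: Ligand charges: each cyanide is −1. With an overall charge of −4 the cobalt centre must be in the +2 oxidation state. Group 9 minus oxidation state 2 gives a d⁷ configuration. Cyanide is a strong-field ligand (high in the spectrochemical series) for a first-row metal, so the complex is low-spin. The t₂g⁶e_g¹ (low-spin) configuration has an unevenly filled e_g set; the Jahn–Teller theorem predicts a tetragonal distortion (typically axial elongation) to lift the degeneracy.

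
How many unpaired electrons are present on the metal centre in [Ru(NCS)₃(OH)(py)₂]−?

1 unpaired electron

Ligand charges: each isothiocyanate is −1; each hydroxide is −1; pyridine is neutral. With an overall charge of −1 the ruthenium centre must be in the +3 oxidation state.
Ruthenium is a group-8 element; Ru(III) is therefore d⁵.
The spin state decides the count: a 4d ion has a large Δₒ and is invariably low-spin.
An octahedral low-spin d⁵ ion is t₂g⁵e_g⁰, giving 1 unpaired electron.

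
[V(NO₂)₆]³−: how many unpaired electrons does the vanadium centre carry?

2 unpaired electrons

Ligand charges: each nitro (N-bound nitrite) is −1. With an overall charge of −3 the vanadium centre must be in the +3 oxidation state.
Group 5 minus oxidation state 3 gives a d² configuration.
In an octahedral field the d² configuration is t₂g²e_g⁰ (only one arrangement possible), giving 2 unpaired electrons.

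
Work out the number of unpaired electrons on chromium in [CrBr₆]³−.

3

Summing ligand charges against the −3 overall charge gives an oxidation state of +3 for chromium.
Group 6 minus oxidation state 3 gives a d³ configuration.
In an octahedral field the d³ configuration is t₂g³e_g⁰ (only one arrangement possible), giving 3 unpaired electrons.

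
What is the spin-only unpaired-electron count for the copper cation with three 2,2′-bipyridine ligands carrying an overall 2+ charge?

Summing ligand charges against the +2 overall charge gives an oxidation state of +2 for copper.
Copper is a group-11 element; Cu(II) is therefore d⁹.
Counting donor atoms: 3×2,2′-bipyridine (bidentate) → 6 donors. Coordination number = 6.
In an octahedral field the d⁹ configuration is t₂g⁶e_g³ (only one arrangement possible), giving 1 unpaired electron.

1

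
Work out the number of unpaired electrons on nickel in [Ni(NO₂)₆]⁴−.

Summing ligand charges against the −4 overall charge gives an oxidation state of +2 for nickel.
Ni sits in group 10, so the d-electron count is 10 − 2 = 8.
In an octahedral field the d⁸ configuration is t₂g⁶e_g² (only one arrangement possible), giving 2 unpaired electrons.

2 unpaired electrons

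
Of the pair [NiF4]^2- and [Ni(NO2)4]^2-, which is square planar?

[Ni(NO2)4]^2-

For [NiF4]^2-: Summing ligand charges against the −2 overall charge gives an oxidation state of +2 for nickel. Ni sits in group 10, so the d-electron count is 10 − 2 = 8. Fluoride is a weak-field ligand. With weak-field ligands the CFSE gain from square planar is small, so a 3d d⁸ ion takes the sterically preferred tetrahedral geometry. → tetrahedral.
For [Ni(NO2)4]^2-: Each nitro (N-bound nitrite) is −1; balancing the −2 overall charge requires Ni(II). Group 10 minus oxidation state 2 gives a d⁸ configuration. Nitro (N-bound nitrite) is a strong-field ligand (high in the spectrochemical series). A 3d d⁸ ion with strong-field ligands gains enough CFSE to favour square planar over tetrahedral. → square planar.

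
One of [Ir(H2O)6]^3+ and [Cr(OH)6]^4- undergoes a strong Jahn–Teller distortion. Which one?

[Cr(OH)6]^4-

[Ir(H2O)6]^3+: Summing ligand charges against the +3 overall charge gives an oxidation state of +3 for iridium. Iridium is a group-9 element; Ir(III) is therefore d⁶. A 5d ion has a large Δₒ and is invariably low-spin. The d⁶ configuration leaves the e_g set evenly filled (or empty) — no strong Jahn–Teller driving force.
[Cr(OH)6]^4-: Each hydroxide is −1; balancing the −4 overall charge requires Cr(II). Group 6 minus oxidation state 2 gives a d⁴ configuration. Hydroxide is a weak-field ligand for a first-row metal, so the complex is high-spin. The t₂g³e_g¹ (high-spin) configuration has an unevenly filled e_g set; the Jahn–Teller theorem predicts a tetragonal distortion (typically axial elongation) to lift the degeneracy.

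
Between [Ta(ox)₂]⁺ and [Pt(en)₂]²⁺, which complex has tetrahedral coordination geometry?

For [Ta(ox)₂]⁺: Summing ligand charges against the +1 overall charge gives an oxidation state of +5 for tantalum. Ta sits in group 5, so the d-electron count is 5 − 5 = 0. A d⁰ ion has no crystal-field stabilisation preference between square planar and tetrahedral, so four ligands adopt the sterically favoured tetrahedral geometry. → tetrahedral.
For [Pt(en)₂]²⁺: Summing ligand charges against the +2 overall charge gives an oxidation state of +2 for platinum. Pt sits in group 10, so the d-electron count is 10 − 2 = 8. A 5d d⁸ ion has a large crystal-field splitting; square planar leaves the high-energy d_{x²−y²} orbital empty and maximises CFSE. → square planar.

[Ta(ox)₂]⁺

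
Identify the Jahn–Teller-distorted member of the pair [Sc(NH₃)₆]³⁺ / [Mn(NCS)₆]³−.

[Mn(NCS)₆]³−

[Sc(NH₃)₆]³⁺: Ligand charges: ammonia is neutral. With an overall charge of +3 the scandium centre must be in the +3 oxidation state. Sc sits in group 3, so the d-electron count is 3 − 3 = 0. The d⁰ configuration leaves the e_g set evenly filled (or empty) — no strong Jahn–Teller driving force.
[Mn(NCS)₆]³−: Each isothiocyanate is −1; balancing the −3 overall charge requires Mn(III). Manganese is a group-7 element; Mn(III) is therefore d⁴. Isothiocyanate is a weak-field ligand for a first-row metal, so the complex is high-spin. The t₂g³e_g¹ (high-spin) configuration has an unevenly filled e_g set; the Jahn–Teller theorem predicts a tetragonal distortion (typically axial elongation) to lift the degeneracy.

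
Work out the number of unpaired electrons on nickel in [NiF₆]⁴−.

Each fluoride is −1; balancing the −4 overall charge requires Ni(II).
Ni sits in group 10, so the d-electron count is 10 − 2 = 8.
In an octahedral field the d⁸ configuration is t₂g⁶e_g² (only one arrangement possible), giving 2 unpaired electrons.

2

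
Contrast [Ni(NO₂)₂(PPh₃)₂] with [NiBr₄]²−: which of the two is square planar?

[Ni(NO₂)₂(PPh₃)₂]

For [Ni(NO₂)₂(PPh₃)₂]: Summing ligand charges against the 0 overall charge gives an oxidation state of +2 for nickel. Group 10 minus oxidation state 2 gives a d⁸ configuration. Nitro (N-bound nitrite) and triphenylphosphine are strong-field ligands (high in the spectrochemical series). A 3d d⁸ ion with strong-field ligands gains enough CFSE to favour square planar over tetrahedral. → square planar.
For [NiBr₄]²−: Summing ligand charges against the −2 overall charge gives an oxidation state of +2 for nickel. Group 10 minus oxidation state 2 gives a d⁸ configuration. Bromide is a weak-field ligand. With weak-field ligands the CFSE gain from square planar is small, so a 3d d⁸ ion takes the sterically preferred tetrahedral geometry. → tetrahedral.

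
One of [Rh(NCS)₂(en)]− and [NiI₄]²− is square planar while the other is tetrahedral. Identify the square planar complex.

For [Rh(NCS)₂(en)]−: Ligand charges: each isothiocyanate is −1; ethylenediamine is neutral. With an overall charge of −1 the rhodium centre must be in the +1 oxidation state. Group 9 minus oxidation state 1 gives a d⁸ configuration. A 4d d⁸ ion has a large crystal-field splitting; square planar leaves the high-energy d_{x²−y²} orbital empty and maximises CFSE. → square planar.
For [NiI₄]²−: Ligand charges: each iodide is −1. With an overall charge of −2 the nickel centre must be in the +2 oxidation state. Ni sits in group 10, so the d-electron count is 10 − 2 = 8. Iodide is a weak-field ligand. With weak-field ligands the CFSE gain from square planar is small, so a 3d d⁸ ion takes the sterically preferred tetrahedral geometry. → tetrahedral.

[Rh(NCS)₂(en)]−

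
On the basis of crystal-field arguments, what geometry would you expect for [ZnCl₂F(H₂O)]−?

tetrahedral

Summing ligand charges against the −1 overall charge gives an oxidation state of +2 for zinc.
Zn sits in group 12, so the d-electron count is 12 − 2 = 10.
With 4 monodentate ligands the coordination number is 4.
A d¹⁰ ion has no crystal-field stabilisation preference between square planar and tetrahedral, so four ligands adopt the sterically favoured tetrahedral geometry.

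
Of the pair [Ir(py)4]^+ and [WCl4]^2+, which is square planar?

For [Ir(py)4]^+: Pyridine is neutral; balancing the +1 overall charge requires Ir(I). Iridium is a group-9 element; Ir(I) is therefore d⁸. A 5d d⁸ ion has a large crystal-field splitting; square planar leaves the high-energy d_{x²−y²} orbital empty and maximises CFSE. → square planar.
For [WCl4]^2+: Summing ligand charges against the +2 overall charge gives an oxidation state of +6 for tungsten. Group 6 minus oxidation state 6 gives a d⁰ configuration. A d⁰ ion has no crystal-field stabilisation preference between square planar and tetrahedral, so four ligands adopt the sterically favoured tetrahedral geometry. → tetrahedral.

[Ir(py)4]^+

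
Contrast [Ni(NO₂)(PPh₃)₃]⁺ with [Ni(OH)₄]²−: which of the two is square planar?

For [Ni(NO₂)(PPh₃)₃]⁺: Each nitro (N-bound nitrite) is −1; triphenylphosphine is neutral; balancing the +1 overall charge requires Ni(II). Ni sits in group 10, so the d-electron count is 10 − 2 = 8. Nitro (N-bound nitrite) and triphenylphosphine are strong-field ligands (high in the spectrochemical series). A 3d d⁸ ion with strong-field ligands gains enough CFSE to favour square planar over tetrahedral. → square planar.
For [Ni(OH)₄]²−: Ligand charges: each hydroxide is −1. With an overall charge of −2 the nickel centre must be in the +2 oxidation state. Ni sits in group 10, so the d-electron count is 10 − 2 = 8. Hydroxide is a weak-field ligand. With weak-field ligands the CFSE gain from square planar is small, so a 3d d⁸ ion takes the sterically preferred tetrahedral geometry. → tetrahedral.

[Ni(NO₂)(PPh₃)₃]⁺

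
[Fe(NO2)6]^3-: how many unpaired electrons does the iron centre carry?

Ligand charges: each nitro (N-bound nitrite) is −1. With an overall charge of −3 the iron centre must be in the +3 oxidation state.
Group 8 minus oxidation state 3 gives a d⁵ configuration.
The spin state decides the count: Nitro (N-bound nitrite) is a strong-field ligand (high in the spectrochemical series) for a first-row metal, so the complex is low-spin.
An octahedral low-spin d⁵ ion is t₂g⁵e_g⁰, giving 1 unpaired electron.

1 unpaired electron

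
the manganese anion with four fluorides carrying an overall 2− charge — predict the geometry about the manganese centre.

tetrahedral

Ligand charges: each fluoride is −1. With an overall charge of −2 the manganese centre must be in the +2 oxidation state.
Mn sits in group 7, so the d-electron count is 7 − 2 = 5.
Coordination number: 4.
Fluoride is a weak-field ligand.
A high-spin d⁵ ion has zero CFSE in either geometry, so four ligands adopt the sterically favoured tetrahedral geometry.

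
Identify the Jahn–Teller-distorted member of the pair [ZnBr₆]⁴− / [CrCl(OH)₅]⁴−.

[ZnBr₆]⁴−: Each bromide is −1; balancing the −4 overall charge requires Zn(II). Zn sits in group 12, so the d-electron count is 12 − 2 = 10. The d¹⁰ configuration leaves the e_g set evenly filled (or empty) — no strong Jahn–Teller driving force.
[CrCl(OH)₅]⁴−: Ligand charges: each chloride is −1; each hydroxide is −1. With an overall charge of −4 the chromium centre must be in the +2 oxidation state. Group 6 minus oxidation state 2 gives a d⁴ configuration. Chloride and hydroxide are weak-field ligands for a first-row metal, so the complex is high-spin. The t₂g³e_g¹ (high-spin) configuration has an unevenly filled e_g set; the Jahn–Teller theorem predicts a tetragonal distortion (typically axial elongation) to lift the degeneracy.

[CrCl(OH)₅]⁴−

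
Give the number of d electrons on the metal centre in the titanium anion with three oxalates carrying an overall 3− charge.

d¹

Each oxalate is −2; balancing the −3 overall charge requires Ti(III).
Ti sits in group 4, so the d-electron count is 4 − 3 = 1.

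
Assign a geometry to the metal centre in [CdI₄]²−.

Each iodide is −1; balancing the −2 overall charge requires Cd(II).
Cadmium is a group-12 element; Cd(II) is therefore d¹⁰.
Coordination number: 4.
A d¹⁰ ion has no crystal-field stabilisation preference between square planar and tetrahedral, so four ligands adopt the sterically favoured tetrahedral geometry.

tetrahedral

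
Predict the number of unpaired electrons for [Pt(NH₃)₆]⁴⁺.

Ligand charges: ammonia is neutral. With an overall charge of +4 the platinum centre must be in the +4 oxidation state.
Platinum is a group-10 element; Pt(IV) is therefore d⁶.
The spin state decides the count: a 5d ion has a large Δₒ and is invariably low-spin.
An octahedral low-spin d⁶ ion is t₂g⁶e_g⁰, giving 0 unpaired electrons.

0 unpaired electrons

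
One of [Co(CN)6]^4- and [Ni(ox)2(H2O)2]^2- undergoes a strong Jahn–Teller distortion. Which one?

[Co(CN)6]^4-

[Co(CN)6]^4-: Summing ligand charges against the −4 overall charge gives an oxidation state of +2 for cobalt. Cobalt is a group-9 element; Co(II) is therefore d⁷. Cyanide is a strong-field ligand (high in the spectrochemical series) for a first-row metal, so the complex is low-spin. The t₂g⁶e_g¹ (low-spin) configuration has an unevenly filled e_g set; the Jahn–Teller theorem predicts a tetragonal distortion (typically axial elongation) to lift the degeneracy.
[Ni(ox)2(H2O)2]^2-: Ligand charges: each oxalate is −2; water is neutral. With an overall charge of −2 the nickel centre must be in the +2 oxidation state. Ni sits in group 10, so the d-electron count is 10 − 2 = 8. The d⁸ configuration leaves the e_g set evenly filled (or empty) — no strong Jahn–Teller driving force.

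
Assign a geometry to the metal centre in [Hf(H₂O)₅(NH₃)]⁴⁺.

octahedral

Ligand charges: water is neutral; ammonia is neutral. With an overall charge of +4 the hafnium centre must be in the +4 oxidation state.
Hf sits in group 4, so the d-electron count is 4 − 4 = 0.
With 6 monodentate ligands the coordination number is 6.
Six donors around a single metal centre give an octahedral coordination sphere.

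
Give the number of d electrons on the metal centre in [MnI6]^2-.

Each iodide is −1; balancing the −2 overall charge requires Mn(IV).
Mn sits in group 7, so the d-electron count is 7 − 4 = 3.

d3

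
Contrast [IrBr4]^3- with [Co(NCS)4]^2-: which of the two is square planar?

For [IrBr4]^3-: Ligand charges: each bromide is −1. With an overall charge of −3 the iridium centre must be in the +1 oxidation state. Iridium is a group-9 element; Ir(I) is therefore d⁸. A 5d d⁸ ion has a large crystal-field splitting; square planar leaves the high-energy d_{x²−y²} orbital empty and maximises CFSE. → square planar.
For [Co(NCS)4]^2-: Each isothiocyanate is −1; balancing the −2 overall charge requires Co(II). Group 9 minus oxidation state 2 gives a d⁷ configuration. For a high-spin 3d d⁷ ion with weak-field ligands the small Δₜ gives little square-planar CFSE advantage, so four ligands adopt the sterically favoured tetrahedral geometry. → tetrahedral.

[IrBr4]^3-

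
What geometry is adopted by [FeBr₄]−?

tetrahedral

Ligand charges: each bromide is −1. With an overall charge of −1 the iron centre must be in the +3 oxidation state.
Fe sits in group 8, so the d-electron count is 8 − 3 = 5.
Coordination number: 4.
Bromide is a weak-field ligand.
A high-spin d⁵ ion has zero CFSE in either geometry, so four ligands adopt the sterically favoured tetrahedral geometry.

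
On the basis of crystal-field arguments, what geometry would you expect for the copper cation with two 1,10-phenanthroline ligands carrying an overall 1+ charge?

tetrahedral

1,10-phenanthroline is neutral; balancing the +1 overall charge requires Cu(I).
Copper is a group-11 element; Cu(I) is therefore d¹⁰.
Counting donor atoms: 2×1,10-phenanthroline (bidentate) → 4 donors. Coordination number = 4.
A d¹⁰ ion has no crystal-field stabilisation preference between square planar and tetrahedral, so four ligands adopt the sterically favoured tetrahedral geometry.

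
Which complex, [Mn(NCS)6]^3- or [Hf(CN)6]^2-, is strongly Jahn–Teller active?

[Mn(NCS)6]^3-

[Mn(NCS)6]^3-: Each isothiocyanate is −1; balancing the −3 overall charge requires Mn(III). Group 7 minus oxidation state 3 gives a d⁴ configuration. Isothiocyanate is a weak-field ligand for a first-row metal, so the complex is high-spin. The t₂g³e_g¹ (high-spin) configuration has an unevenly filled e_g set; the Jahn–Teller theorem predicts a tetragonal distortion (typically axial elongation) to lift the degeneracy.
[Hf(CN)6]^2-: Each cyanide is −1; balancing the −2 overall charge requires Hf(IV). Hafnium is a group-4 element; Hf(IV) is therefore d⁰. The d⁰ configuration leaves the e_g set evenly filled (or empty) — no strong Jahn–Teller driving force.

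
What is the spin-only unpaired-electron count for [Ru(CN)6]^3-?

Each cyanide is −1; balancing the −3 overall charge requires Ru(III).
Group 8 minus oxidation state 3 gives a d⁵ configuration.
The spin state decides the count: a 4d ion has a large Δₒ and is invariably low-spin.
An octahedral low-spin d⁵ ion is t₂g⁵e_g⁰, giving 1 unpaired electron.

1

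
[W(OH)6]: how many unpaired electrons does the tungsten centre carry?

0 unpaired electrons

Ligand charges: each hydroxide is −1. With an overall charge of 0 the tungsten centre must be in the +6 oxidation state.
W sits in group 6, so the d-electron count is 6 − 6 = 0.
In an octahedral field the d⁰ configuration is t₂g⁰e_g⁰, giving 0 unpaired electrons.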